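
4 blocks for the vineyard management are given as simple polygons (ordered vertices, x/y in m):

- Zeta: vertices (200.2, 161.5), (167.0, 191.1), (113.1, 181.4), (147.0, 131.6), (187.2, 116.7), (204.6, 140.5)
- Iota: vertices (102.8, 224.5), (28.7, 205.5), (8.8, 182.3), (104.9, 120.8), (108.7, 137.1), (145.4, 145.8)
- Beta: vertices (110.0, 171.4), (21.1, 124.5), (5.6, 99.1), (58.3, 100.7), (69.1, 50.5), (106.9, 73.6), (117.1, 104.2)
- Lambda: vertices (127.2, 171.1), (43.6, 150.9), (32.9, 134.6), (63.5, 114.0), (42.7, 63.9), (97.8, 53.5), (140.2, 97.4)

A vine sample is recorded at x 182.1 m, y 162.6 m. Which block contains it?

Zeta

Cast a ray rightward from (182.1, 162.6). For each polygon, the edges (by vertex number in listed order) whose endpoints lie on opposite sides of y = 162.6, where each meets that height, and whether that is right or left of the point:
Zeta: 1–2 at x≈198.97 (right), 3–4 at x≈125.90 (left) → 1 crossing.
Iota: 3–4 at x≈39.58 (left), 6–1 at x≈136.31 (left) → 0 crossings.
Beta: 1–2 at x≈93.32 (left), 7–1 at x≈110.93 (left) → 0 crossings.
Lambda: 1–2 at x≈92.02 (left), 7–1 at x≈128.70 (left) → 0 crossings.
Only Zeta has an odd count, so the point is inside Zeta.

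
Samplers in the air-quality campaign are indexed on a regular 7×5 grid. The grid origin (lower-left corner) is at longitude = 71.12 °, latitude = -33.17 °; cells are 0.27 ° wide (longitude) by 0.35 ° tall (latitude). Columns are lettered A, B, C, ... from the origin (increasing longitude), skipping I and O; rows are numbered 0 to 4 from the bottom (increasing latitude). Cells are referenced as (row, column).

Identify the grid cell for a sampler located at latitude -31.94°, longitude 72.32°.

Column index: ⌊(72.32 − 71.12) / 0.27⌋ = ⌊4.444⌋ = 4 → column E
Row offset from origin: ⌊(-31.94 − -33.17) / 0.35⌋ = ⌊3.514⌋ = 3 → row 3

(3, E)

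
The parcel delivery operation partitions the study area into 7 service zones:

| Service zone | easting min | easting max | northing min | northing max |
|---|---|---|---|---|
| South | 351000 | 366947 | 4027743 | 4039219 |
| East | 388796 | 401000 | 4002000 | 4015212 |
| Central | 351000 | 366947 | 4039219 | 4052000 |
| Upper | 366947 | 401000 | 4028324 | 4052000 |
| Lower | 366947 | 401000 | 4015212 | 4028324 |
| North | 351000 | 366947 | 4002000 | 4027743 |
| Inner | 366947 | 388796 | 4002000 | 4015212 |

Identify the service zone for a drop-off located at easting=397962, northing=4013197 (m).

East

The point has easting = 397962 and northing = 4013197.
Only East satisfies 388796 ≤ easting ≤ 401000 and 4002000 ≤ northing ≤ 4015212.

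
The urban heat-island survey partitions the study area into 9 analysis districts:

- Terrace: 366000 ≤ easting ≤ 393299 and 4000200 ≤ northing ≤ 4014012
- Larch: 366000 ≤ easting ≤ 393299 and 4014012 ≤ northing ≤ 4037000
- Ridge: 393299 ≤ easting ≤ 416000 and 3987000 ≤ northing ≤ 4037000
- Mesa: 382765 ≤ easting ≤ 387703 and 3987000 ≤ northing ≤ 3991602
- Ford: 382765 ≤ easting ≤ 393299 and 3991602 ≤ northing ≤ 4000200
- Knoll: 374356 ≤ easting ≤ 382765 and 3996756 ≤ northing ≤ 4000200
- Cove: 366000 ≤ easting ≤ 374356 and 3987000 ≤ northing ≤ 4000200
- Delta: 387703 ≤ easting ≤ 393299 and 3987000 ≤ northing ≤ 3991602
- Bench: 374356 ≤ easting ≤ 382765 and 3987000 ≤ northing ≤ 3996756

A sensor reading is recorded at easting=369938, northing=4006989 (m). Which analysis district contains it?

The point has easting = 369938 and northing = 4006989.
Only Terrace satisfies 366000 ≤ easting ≤ 393299 and 4000200 ≤ northing ≤ 4014012.

Terrace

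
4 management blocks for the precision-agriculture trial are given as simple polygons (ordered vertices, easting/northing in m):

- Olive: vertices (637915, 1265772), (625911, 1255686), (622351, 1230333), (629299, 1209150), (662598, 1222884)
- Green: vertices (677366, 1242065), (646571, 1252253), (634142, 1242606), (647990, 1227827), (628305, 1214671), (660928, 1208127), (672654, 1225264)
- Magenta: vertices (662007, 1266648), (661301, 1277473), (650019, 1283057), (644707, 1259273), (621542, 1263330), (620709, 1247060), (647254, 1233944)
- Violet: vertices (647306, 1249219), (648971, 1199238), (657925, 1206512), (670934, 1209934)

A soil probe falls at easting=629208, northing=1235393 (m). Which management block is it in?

Cast a ray rightward from (629208, 1235393). For each polygon, the edges (by vertex number in listed order) whose endpoints lie on opposite sides of northing = 1235393, where each meets that height, and whether that is right or left of the point:
Olive: 2–3 at easting≈623061.5 (left), 5–1 at easting≈655398.8 (right) → 1 crossing.
Green: 3–4 at easting≈640900.6 (right), 7–1 at easting≈675494.8 (right) → 2 crossings.
Magenta: 6–7 at easting≈644321.4 (right), 7–1 at easting≈647907.7 (right) → 2 crossings.
Violet: 1–2 at easting≈647766.6 (right), 4–1 at easting≈655621.7 (right) → 2 crossings.
Only Olive has an odd count, so the point is inside Olive.

Olive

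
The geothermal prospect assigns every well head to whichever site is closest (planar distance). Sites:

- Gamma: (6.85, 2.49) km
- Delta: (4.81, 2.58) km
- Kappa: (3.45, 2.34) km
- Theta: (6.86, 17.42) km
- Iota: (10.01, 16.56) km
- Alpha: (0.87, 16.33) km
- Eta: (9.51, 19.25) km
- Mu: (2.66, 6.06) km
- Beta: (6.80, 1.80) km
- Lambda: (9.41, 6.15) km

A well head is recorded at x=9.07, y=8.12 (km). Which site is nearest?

Squared distances to each site:
Gamma: 36.625; Delta: 48.839; Kappa: 64.993; Theta: 91.374; Iota: 72.117; Alpha: 134.644; Eta: 124.071; Mu: 45.332; Beta: 45.095; Lambda: 3.996.
Minimum at Lambda.

Lambda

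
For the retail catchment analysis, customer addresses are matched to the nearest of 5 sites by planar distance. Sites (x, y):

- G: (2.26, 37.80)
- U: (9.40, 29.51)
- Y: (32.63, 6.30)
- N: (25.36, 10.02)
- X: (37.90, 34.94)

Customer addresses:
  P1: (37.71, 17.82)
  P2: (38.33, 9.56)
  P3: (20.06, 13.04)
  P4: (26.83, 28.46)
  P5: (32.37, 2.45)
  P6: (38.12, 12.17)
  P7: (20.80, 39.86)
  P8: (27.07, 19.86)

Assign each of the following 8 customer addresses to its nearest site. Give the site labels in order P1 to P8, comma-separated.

P1 → Y (d²=158.52)
P2 → Y (d²=43.12)
P3 → N (d²=37.21)
P4 → X (d²=164.54)
P5 → Y (d²=14.89)
P6 → Y (d²=64.60)
P7 → U (d²=237.08)
P8 → N (d²=99.75)

Y, Y, N, X, Y, Y, U, N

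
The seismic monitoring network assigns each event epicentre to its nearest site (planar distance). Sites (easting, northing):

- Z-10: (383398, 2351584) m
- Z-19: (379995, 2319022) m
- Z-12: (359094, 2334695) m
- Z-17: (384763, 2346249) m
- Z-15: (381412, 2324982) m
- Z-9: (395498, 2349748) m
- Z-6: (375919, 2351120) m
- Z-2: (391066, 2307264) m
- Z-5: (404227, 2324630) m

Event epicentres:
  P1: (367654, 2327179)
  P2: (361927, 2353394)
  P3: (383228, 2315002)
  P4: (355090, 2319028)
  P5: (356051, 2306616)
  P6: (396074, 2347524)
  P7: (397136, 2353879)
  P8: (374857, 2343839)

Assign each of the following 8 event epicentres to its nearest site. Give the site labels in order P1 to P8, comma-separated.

P1 → Z-12 (d²=129763856.00)
P2 → Z-6 (d²=200947140.00)
P3 → Z-19 (d²=26612689.00)
P4 → Z-12 (d²=261486905.00)
P5 → Z-19 (d²=727223972.00)
P6 → Z-9 (d²=5277952.00)
P7 → Z-9 (d²=19748205.00)
P8 → Z-6 (d²=54140805.00)

Z-12, Z-6, Z-19, Z-12, Z-19, Z-9, Z-9, Z-6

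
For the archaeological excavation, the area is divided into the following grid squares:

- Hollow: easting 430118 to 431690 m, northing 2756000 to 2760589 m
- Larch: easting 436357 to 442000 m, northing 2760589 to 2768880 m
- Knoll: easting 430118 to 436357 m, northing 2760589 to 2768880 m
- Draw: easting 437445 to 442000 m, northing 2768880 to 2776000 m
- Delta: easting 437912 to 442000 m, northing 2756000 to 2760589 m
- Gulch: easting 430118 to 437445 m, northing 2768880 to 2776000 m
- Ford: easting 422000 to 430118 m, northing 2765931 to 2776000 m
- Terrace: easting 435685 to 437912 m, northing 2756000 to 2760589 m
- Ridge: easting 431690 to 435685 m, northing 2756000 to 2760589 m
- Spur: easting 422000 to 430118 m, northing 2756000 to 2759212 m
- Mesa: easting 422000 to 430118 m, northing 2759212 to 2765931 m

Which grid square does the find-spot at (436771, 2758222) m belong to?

The point has easting = 436771 and northing = 2758222.
Only Terrace satisfies 435685 ≤ easting ≤ 437912 and 2756000 ≤ northing ≤ 2760589.

Terrace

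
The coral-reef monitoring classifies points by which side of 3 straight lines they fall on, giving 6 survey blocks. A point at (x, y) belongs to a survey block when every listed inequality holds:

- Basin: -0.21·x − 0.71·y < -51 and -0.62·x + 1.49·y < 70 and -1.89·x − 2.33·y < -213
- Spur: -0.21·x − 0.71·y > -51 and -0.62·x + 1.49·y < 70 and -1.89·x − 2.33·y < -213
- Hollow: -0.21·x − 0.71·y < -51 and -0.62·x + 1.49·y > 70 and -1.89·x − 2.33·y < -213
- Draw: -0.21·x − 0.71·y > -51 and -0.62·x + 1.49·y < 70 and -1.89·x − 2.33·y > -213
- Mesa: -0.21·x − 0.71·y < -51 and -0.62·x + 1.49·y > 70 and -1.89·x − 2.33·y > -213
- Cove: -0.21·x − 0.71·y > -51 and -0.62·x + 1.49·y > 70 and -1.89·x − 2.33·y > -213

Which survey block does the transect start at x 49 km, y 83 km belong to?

Hollow

-0.21·49 − 0.71·83 = -69.220, which is < -51
-0.62·49 + 1.49·83 = 93.290, which is > 70
-1.89·49 − 2.33·83 = -286.000, which is < -213
This sign pattern matches Hollow.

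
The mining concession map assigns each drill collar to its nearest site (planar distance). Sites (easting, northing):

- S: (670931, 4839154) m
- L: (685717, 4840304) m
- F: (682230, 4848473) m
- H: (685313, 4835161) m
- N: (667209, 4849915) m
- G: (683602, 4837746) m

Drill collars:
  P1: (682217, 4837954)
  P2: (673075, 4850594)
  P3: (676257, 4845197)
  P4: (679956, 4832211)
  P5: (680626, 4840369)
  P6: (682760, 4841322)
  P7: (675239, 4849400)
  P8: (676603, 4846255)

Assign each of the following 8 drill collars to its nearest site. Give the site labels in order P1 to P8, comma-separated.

G, N, F, H, G, L, F, F

P1 → G (d²=1961489.00)
P2 → N (d²=34870997.00)
P3 → F (d²=46408905.00)
P4 → H (d²=37399949.00)
P5 → G (d²=15736705.00)
P6 → L (d²=9780173.00)
P7 → F (d²=49733410.00)
P8 → F (d²=36582653.00)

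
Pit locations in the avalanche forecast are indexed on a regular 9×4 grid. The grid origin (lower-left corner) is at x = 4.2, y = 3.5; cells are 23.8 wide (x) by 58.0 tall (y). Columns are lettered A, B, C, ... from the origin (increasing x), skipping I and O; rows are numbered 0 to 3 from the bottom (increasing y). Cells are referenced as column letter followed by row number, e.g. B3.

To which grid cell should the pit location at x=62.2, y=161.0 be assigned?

Column index: ⌊(62.2 − 4.2) / 23.8⌋ = ⌊2.437⌋ = 2 → column C
Row offset from origin: ⌊(161.0 − 3.5) / 58.0⌋ = ⌊2.716⌋ = 2 → row 2

C2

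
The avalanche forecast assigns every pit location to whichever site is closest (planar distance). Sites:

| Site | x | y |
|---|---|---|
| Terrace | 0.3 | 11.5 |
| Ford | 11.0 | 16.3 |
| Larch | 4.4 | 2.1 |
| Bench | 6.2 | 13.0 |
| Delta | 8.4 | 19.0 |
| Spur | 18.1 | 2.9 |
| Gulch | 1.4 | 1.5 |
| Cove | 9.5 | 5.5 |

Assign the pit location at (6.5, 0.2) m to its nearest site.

Larch

Squared distances to each site:
Terrace: 166.130; Ford: 279.460; Larch: 8.020; Bench: 163.930; Delta: 357.050; Spur: 141.850; Gulch: 27.700; Cove: 37.090.
Minimum at Larch.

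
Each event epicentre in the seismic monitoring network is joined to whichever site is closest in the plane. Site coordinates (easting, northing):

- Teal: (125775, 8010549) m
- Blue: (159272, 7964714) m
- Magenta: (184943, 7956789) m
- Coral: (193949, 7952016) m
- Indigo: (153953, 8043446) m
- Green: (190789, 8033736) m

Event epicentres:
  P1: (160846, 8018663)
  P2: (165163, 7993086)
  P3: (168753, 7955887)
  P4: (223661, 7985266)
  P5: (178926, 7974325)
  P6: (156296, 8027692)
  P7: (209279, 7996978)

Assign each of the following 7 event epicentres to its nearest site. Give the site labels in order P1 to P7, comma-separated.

P1 → Indigo (d²=661710538.00)
P2 → Blue (d²=839674265.00)
P3 → Blue (d²=167805290.00)
P4 → Coral (d²=1988365444.00)
P5 → Magenta (d²=343715585.00)
P6 → Indigo (d²=253678165.00)
P7 → Green (d²=1693030664.00)

Indigo, Blue, Blue, Coral, Magenta, Indigo, Green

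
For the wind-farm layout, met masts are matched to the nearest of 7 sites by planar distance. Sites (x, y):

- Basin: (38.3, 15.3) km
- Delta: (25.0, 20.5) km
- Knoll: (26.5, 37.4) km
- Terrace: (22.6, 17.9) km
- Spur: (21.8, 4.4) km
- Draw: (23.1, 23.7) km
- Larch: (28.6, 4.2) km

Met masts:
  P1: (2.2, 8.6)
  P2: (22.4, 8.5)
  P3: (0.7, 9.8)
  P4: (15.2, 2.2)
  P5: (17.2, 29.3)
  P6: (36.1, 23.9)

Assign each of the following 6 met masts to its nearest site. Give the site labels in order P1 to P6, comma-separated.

P1 → Spur (d²=401.80)
P2 → Spur (d²=17.17)
P3 → Spur (d²=474.37)
P4 → Spur (d²=48.40)
P5 → Draw (d²=66.17)
P6 → Basin (d²=78.80)

Spur, Spur, Spur, Spur, Draw, Basin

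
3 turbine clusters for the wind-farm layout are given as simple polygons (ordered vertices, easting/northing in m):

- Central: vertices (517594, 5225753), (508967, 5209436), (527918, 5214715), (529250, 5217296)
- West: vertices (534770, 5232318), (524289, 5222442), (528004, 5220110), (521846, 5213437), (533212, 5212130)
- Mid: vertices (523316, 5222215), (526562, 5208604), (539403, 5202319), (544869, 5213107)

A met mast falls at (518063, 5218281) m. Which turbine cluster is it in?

Central

Cast a ray rightward from (518063, 5218281). For each polygon, the edges (by vertex number in listed order) whose endpoints lie on opposite sides of northing = 5218281, where each meets that height, and whether that is right or left of the point:
Central: 1–2 at easting≈513643.5 (left), 4–1 at easting≈527892.4 (right) → 1 crossing.
West: 3–4 at easting≈526316.2 (right), 5–1 at easting≈533686.7 (right) → 2 crossings.
Mid: 1–2 at easting≈524254.2 (right), 4–1 at easting≈532625.3 (right) → 2 crossings.
Only Central has an odd count, so the point is inside Central.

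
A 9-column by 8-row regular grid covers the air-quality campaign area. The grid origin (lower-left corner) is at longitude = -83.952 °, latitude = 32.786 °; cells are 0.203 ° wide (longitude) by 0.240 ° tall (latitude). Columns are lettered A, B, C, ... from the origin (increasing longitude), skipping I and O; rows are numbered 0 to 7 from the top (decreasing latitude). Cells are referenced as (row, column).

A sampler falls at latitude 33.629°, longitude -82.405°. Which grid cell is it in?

Column index: ⌊(-82.405 − -83.952) / 0.203⌋ = ⌊7.621⌋ = 7 → column H
Row offset from origin: ⌊(33.629 − 32.786) / 0.240⌋ = ⌊3.512⌋ = 3 → row 4 (counted from top)

(4, H)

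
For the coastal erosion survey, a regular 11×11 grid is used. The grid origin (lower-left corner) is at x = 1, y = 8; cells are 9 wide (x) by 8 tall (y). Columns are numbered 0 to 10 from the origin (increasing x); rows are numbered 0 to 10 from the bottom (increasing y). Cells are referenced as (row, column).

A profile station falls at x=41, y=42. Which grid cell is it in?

Column index: ⌊(41 − 1) / 9⌋ = ⌊4.444⌋ = 4
Row offset from origin: ⌊(42 − 8) / 8⌋ = ⌊4.250⌋ = 4 → row 4

(4, 4)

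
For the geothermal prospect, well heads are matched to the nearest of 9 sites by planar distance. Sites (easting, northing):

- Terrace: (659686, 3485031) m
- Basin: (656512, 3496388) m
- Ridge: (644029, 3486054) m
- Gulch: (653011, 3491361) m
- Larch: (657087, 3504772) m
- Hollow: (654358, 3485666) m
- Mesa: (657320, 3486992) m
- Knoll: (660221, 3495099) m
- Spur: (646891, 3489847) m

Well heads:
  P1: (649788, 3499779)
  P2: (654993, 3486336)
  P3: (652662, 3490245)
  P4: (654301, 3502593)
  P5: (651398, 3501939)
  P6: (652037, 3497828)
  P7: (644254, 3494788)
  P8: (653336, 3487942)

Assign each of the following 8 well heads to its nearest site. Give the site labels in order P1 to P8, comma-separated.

Basin, Hollow, Gulch, Larch, Larch, Basin, Spur, Hollow

P1 → Basin (d²=56711057.00)
P2 → Hollow (d²=852125.00)
P3 → Gulch (d²=1367257.00)
P4 → Larch (d²=12509837.00)
P5 → Larch (d²=40390610.00)
P6 → Basin (d²=22099225.00)
P7 → Spur (d²=31367250.00)
P8 → Hollow (d²=6224660.00)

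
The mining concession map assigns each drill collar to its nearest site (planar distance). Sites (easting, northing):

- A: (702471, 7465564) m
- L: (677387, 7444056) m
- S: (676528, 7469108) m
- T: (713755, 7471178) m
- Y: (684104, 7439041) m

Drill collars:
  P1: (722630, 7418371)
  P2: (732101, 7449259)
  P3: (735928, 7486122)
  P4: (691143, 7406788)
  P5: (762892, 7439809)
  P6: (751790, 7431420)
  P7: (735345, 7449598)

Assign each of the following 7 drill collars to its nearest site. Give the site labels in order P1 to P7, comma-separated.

P1 → Y (d²=1911501576.00)
P2 → T (d²=817018277.00)
P3 → T (d²=714965065.00)
P4 → Y (d²=1089803530.00)
P5 → T (d²=3398458930.00)
P6 → T (d²=3027359789.00)
P7 → T (d²=931824500.00)

Y, T, T, Y, T, T, T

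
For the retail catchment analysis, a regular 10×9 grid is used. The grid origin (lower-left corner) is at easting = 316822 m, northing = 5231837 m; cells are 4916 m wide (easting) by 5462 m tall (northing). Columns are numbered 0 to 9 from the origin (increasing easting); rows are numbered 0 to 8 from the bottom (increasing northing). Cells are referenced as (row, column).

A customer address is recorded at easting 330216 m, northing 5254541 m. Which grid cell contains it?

Column index: ⌊(330216 − 316822) / 4916⌋ = ⌊2.725⌋ = 2
Row offset from origin: ⌊(5254541 − 5231837) / 5462⌋ = ⌊4.157⌋ = 4 → row 4

(4, 2)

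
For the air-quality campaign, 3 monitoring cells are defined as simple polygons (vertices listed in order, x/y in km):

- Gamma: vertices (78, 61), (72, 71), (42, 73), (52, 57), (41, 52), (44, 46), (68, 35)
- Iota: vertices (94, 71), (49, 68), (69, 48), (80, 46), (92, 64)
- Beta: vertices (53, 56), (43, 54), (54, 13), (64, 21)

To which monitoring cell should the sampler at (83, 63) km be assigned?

Cast a ray rightward from (83, 63). For each polygon, the edges (by vertex number in listed order) whose endpoints lie on opposite sides of y = 63, where each meets that height, and whether that is right or left of the point:
Gamma: 1–2 at x≈76.8 (left), 3–4 at x≈48.2 (left) → 0 crossings.
Iota: 2–3 at x≈54.0 (left), 4–5 at x≈91.3 (right) → 1 crossing.
Beta: no edge straddles that height → 0 crossings.
Only Iota has an odd count, so the point is inside Iota.

Iota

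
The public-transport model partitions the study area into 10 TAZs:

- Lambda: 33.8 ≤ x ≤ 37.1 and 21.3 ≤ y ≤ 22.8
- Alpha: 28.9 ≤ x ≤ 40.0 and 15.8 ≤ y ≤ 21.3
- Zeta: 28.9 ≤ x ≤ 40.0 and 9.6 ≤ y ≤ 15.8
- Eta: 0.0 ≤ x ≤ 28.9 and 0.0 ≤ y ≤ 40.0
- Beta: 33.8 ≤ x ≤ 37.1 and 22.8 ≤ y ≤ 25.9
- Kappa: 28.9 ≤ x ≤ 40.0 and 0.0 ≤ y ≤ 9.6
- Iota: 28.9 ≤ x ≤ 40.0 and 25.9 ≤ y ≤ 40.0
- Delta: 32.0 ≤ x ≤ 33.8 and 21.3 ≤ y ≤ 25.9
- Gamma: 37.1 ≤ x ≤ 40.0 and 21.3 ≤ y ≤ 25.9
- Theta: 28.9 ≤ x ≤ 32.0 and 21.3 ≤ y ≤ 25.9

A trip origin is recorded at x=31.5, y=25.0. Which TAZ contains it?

The point has x = 31.5 and y = 25.0.
Only Theta satisfies 28.9 ≤ x ≤ 32.0 and 21.3 ≤ y ≤ 25.9.

Theta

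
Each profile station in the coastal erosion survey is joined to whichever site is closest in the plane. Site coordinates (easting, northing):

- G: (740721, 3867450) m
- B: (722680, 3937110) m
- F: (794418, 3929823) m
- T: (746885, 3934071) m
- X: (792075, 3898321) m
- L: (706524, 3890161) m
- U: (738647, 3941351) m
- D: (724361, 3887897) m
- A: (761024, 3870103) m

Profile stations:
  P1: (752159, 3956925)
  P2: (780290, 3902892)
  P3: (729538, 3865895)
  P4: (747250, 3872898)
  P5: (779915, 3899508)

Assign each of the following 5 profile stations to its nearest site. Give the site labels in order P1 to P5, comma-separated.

P1 → U (d²=425123620.00)
P2 → X (d²=159780266.00)
P3 → G (d²=127477514.00)
P4 → G (d²=72308545.00)
P5 → X (d²=149274569.00)

U, X, G, G, X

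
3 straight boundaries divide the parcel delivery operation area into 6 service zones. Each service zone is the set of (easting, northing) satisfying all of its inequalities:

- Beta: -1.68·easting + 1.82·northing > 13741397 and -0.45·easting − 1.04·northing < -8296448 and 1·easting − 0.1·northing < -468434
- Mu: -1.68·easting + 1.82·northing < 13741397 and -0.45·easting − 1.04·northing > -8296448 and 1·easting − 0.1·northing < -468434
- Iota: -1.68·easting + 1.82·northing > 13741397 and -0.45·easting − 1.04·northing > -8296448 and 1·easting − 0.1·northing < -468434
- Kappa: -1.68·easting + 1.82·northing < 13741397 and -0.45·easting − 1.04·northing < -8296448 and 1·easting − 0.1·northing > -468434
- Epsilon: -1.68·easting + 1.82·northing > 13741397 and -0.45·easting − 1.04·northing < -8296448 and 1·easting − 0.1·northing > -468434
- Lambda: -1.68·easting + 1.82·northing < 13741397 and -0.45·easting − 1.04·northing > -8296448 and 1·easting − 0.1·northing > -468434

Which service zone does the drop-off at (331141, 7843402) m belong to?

Kappa

-1.68·331141 + 1.82·7843402 = 13718674.760, which is < 13741397
-0.45·331141 − 1.04·7843402 = -8306151.530, which is < -8296448
1·331141 − 0.1·7843402 = -453199.200, which is > -468434
This sign pattern matches Kappa.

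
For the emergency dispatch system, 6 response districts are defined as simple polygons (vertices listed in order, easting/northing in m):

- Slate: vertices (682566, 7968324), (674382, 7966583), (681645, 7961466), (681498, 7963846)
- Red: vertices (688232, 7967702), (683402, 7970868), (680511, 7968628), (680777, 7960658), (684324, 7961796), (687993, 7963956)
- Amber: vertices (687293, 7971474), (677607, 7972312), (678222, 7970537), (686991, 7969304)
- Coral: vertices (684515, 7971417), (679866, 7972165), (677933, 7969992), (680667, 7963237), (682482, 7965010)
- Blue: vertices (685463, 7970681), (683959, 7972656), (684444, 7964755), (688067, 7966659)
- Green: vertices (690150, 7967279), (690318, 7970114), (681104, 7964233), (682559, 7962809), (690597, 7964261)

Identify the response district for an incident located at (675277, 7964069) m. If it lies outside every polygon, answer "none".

none

Cast a ray rightward from (675277, 7964069). For each polygon, the edges (by vertex number in listed order) whose endpoints lie on opposite sides of northing = 7964069, where each meets that height, and whether that is right or left of the point:
Slate: 2–3 at easting≈677950.3 (right), 4–1 at easting≈681551.2 (right) → 2 crossings.
Red: 3–4 at easting≈680663.2 (right), 6–1 at easting≈688000.2 (right) → 2 crossings.
Amber: no edge straddles that height → 0 crossings.
Coral: 3–4 at easting≈680330.3 (right), 4–5 at easting≈681518.7 (right) → 2 crossings.
Blue: no edge straddles that height → 0 crossings.
Green: 3–4 at easting≈681271.6 (right), 4–5 at easting≈689534.1 (right) → 2 crossings.
All counts are even, so the point lies outside every listed polygon.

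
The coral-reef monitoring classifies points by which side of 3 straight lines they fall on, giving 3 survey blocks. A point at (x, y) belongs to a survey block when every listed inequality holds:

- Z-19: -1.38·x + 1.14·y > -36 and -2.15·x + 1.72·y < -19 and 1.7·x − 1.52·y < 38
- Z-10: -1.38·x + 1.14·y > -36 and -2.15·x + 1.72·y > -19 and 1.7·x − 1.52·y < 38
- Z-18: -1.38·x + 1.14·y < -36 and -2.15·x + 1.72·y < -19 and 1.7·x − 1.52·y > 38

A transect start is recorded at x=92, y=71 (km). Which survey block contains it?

Z-18

-1.38·92 + 1.14·71 = -46.020, which is < -36
-2.15·92 + 1.72·71 = -75.680, which is < -19
1.7·92 − 1.52·71 = 48.480, which is > 38
This sign pattern matches Z-18.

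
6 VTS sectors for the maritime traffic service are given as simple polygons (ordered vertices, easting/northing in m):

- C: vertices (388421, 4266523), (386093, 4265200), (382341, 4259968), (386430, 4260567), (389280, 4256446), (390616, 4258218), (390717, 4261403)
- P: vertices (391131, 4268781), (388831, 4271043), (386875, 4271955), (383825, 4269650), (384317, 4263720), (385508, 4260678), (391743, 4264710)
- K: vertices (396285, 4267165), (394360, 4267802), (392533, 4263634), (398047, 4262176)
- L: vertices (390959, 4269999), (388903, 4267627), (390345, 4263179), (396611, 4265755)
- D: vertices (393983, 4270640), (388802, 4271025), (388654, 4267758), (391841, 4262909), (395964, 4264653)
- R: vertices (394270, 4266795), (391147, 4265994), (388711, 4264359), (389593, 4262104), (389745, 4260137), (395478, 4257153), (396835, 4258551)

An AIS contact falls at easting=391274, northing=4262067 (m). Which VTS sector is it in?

R

Cast a ray rightward from (391274, 4262067). For each polygon, the edges (by vertex number in listed order) whose endpoints lie on opposite sides of northing = 4262067, where each meets that height, and whether that is right or left of the point:
C: 2–3 at easting≈383846.2 (left), 7–1 at easting≈390419.2 (left) → 0 crossings.
P: 5–6 at easting≈384964.2 (left), 6–7 at easting≈387655.9 (left) → 0 crossings.
K: no edge straddles that height → 0 crossings.
L: no edge straddles that height → 0 crossings.
D: no edge straddles that height → 0 crossings.
R: 4–5 at easting≈389595.9 (left), 7–1 at easting≈395741.0 (right) → 1 crossing.
Only R has an odd count, so the point is inside R.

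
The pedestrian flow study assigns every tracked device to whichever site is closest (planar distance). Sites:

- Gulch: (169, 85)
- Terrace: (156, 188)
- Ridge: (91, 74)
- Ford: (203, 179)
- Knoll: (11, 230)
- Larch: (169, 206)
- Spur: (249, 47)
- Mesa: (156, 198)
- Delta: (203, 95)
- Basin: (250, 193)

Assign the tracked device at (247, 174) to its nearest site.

Squared distances to each site:
Gulch: 14005.000; Terrace: 8477.000; Ridge: 34336.000; Ford: 1961.000; Knoll: 58832.000; Larch: 7108.000; Spur: 16133.000; Mesa: 8857.000; Delta: 8177.000; Basin: 370.000.
Minimum at Basin.

Basin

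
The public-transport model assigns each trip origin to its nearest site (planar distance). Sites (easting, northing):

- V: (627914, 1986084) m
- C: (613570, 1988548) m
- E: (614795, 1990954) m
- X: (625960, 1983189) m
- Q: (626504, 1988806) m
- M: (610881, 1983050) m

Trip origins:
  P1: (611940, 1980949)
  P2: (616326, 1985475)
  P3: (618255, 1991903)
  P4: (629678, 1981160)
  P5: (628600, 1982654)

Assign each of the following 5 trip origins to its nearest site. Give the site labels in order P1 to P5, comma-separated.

P1 → M (d²=5535682.00)
P2 → C (d²=17038865.00)
P3 → E (d²=12872201.00)
P4 → X (d²=17940365.00)
P5 → X (d²=7255825.00)

M, C, E, X, X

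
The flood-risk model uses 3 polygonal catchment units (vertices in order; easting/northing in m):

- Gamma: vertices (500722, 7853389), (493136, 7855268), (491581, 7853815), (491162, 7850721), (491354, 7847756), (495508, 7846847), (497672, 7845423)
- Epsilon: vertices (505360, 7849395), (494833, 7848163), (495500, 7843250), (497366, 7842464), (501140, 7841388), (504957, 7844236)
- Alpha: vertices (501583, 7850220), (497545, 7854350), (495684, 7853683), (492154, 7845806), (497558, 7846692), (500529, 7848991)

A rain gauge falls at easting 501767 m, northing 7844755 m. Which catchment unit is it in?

Cast a ray rightward from (501767, 7844755). For each polygon, the edges (by vertex number in listed order) whose endpoints lie on opposite sides of northing = 7844755, where each meets that height, and whether that is right or left of the point:
Gamma: no edge straddles that height → 0 crossings.
Epsilon: 2–3 at easting≈495295.7 (left), 6–1 at easting≈504997.5 (right) → 1 crossing.
Alpha: no edge straddles that height → 0 crossings.
Only Epsilon has an odd count, so the point is inside Epsilon.

Epsilon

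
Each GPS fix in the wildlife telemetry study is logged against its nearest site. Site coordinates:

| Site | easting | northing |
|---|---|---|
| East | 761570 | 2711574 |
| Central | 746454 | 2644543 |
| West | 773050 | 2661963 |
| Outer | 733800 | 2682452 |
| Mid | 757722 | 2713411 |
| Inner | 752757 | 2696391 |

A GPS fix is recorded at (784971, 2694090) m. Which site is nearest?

Squared distances to each site:
East: 853297057.000; Central: 3938464498.000; West: 1174254370.000; Outer: 2753914285.000; Mid: 1115809042.000; Inner: 1043036397.000.
Minimum at East.

East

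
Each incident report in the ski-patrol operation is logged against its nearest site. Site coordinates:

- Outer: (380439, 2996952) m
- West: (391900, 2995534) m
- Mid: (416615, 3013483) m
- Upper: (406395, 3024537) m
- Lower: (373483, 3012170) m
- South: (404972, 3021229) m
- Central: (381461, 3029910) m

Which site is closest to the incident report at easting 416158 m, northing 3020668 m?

Mid

Squared distances to each site:
Outer: 1838295617.000; West: 1220168520.000; Mid: 51833074.000; Upper: 110285330.000; Lower: 1893371629.000; South: 125441317.000; Central: 1289296373.000.
Minimum at Mid.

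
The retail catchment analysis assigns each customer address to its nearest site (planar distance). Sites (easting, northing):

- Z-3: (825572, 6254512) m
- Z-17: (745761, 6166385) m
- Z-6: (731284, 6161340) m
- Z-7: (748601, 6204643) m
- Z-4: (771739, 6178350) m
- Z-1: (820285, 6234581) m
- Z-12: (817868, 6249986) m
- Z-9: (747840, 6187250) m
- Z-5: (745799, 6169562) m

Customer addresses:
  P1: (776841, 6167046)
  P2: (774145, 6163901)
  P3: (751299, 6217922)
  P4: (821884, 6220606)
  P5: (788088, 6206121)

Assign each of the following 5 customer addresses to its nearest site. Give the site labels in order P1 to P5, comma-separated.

P1 → Z-4 (d²=153810820.00)
P2 → Z-4 (d²=214562437.00)
P3 → Z-7 (d²=183611045.00)
P4 → Z-1 (d²=197857426.00)
P5 → Z-4 (d²=1038518242.00)

Z-4, Z-4, Z-7, Z-1, Z-4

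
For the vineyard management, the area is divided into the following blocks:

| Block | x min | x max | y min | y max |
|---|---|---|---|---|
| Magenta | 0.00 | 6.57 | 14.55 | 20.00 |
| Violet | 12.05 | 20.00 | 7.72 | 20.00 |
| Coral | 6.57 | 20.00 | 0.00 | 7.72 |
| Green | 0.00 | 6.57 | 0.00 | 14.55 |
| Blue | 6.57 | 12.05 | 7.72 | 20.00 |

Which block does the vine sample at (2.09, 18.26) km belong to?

Magenta

The point has x = 2.09 and y = 18.26.
Only Magenta satisfies 0.00 ≤ x ≤ 6.57 and 14.55 ≤ y ≤ 20.00.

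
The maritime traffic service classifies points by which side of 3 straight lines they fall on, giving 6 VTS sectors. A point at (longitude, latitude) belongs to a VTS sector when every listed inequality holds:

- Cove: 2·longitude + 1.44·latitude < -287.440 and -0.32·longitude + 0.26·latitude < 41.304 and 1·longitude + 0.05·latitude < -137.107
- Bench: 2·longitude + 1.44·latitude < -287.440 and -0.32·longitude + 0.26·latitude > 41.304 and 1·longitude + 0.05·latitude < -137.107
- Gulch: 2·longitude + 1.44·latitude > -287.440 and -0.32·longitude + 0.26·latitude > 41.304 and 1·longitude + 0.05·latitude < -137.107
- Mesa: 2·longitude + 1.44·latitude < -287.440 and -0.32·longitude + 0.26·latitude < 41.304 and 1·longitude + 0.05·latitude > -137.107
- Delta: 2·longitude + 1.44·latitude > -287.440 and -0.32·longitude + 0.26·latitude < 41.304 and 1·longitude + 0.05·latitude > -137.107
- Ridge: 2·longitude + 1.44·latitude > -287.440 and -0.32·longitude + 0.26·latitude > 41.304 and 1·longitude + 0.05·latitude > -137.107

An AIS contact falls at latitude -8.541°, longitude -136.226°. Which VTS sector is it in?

2·-136.226 + 1.44·-8.541 = -284.751, which is > -287.440
-0.32·-136.226 + 0.26·-8.541 = 41.372, which is > 41.304
1·-136.226 + 0.05·-8.541 = -136.653, which is > -137.107
This sign pattern matches Ridge.

Ridge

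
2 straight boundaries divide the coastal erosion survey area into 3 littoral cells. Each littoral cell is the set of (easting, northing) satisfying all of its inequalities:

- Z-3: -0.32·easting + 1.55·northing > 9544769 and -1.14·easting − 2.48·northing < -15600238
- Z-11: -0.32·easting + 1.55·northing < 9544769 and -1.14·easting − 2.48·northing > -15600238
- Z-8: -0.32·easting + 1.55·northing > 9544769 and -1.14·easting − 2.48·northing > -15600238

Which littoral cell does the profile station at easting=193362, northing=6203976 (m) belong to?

-0.32·193362 + 1.55·6203976 = 9554286.960, which is > 9544769
-1.14·193362 − 2.48·6203976 = -15606293.160, which is < -15600238
This sign pattern matches Z-3.

Z-3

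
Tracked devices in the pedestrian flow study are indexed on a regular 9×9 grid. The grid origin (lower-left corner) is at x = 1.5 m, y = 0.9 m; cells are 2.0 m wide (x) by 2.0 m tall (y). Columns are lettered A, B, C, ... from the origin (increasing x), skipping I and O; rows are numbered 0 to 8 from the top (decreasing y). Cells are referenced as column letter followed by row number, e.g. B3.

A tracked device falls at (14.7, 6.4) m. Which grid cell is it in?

Column index: ⌊(14.7 − 1.5) / 2.0⌋ = ⌊6.600⌋ = 6 → column G
Row offset from origin: ⌊(6.4 − 0.9) / 2.0⌋ = ⌊2.750⌋ = 2 → row 6 (counted from top)

G6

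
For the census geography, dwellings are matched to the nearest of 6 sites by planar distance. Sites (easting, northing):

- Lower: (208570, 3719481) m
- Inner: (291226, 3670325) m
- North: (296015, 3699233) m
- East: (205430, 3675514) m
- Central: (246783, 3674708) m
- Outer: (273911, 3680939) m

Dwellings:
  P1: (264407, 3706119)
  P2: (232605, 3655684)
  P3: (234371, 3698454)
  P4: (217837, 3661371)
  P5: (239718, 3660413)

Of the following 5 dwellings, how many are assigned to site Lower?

0

P1 → Outer
P2 → Central
P3 → Central
P4 → East
P5 → Central
0 of the 5 go to Lower.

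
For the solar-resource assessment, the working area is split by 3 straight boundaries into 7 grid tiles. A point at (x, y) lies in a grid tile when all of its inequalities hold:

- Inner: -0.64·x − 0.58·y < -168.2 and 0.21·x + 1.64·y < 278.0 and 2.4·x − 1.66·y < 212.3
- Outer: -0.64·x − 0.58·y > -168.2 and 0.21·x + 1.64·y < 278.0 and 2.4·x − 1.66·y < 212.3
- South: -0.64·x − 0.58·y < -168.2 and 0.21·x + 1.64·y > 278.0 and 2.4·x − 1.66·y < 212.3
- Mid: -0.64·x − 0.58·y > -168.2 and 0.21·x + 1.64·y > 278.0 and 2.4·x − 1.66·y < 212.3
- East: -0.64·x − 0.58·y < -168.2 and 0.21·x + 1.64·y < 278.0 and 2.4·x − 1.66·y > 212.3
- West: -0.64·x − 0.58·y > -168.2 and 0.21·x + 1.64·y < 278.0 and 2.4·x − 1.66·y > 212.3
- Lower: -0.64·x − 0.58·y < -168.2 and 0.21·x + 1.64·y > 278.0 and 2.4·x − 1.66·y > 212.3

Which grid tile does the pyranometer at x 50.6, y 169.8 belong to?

-0.64·50.6 − 0.58·169.8 = -130.868, which is > -168.2
0.21·50.6 + 1.64·169.8 = 289.098, which is > 278.0
2.4·50.6 − 1.66·169.8 = -160.428, which is < 212.3
This sign pattern matches Mid.

Mid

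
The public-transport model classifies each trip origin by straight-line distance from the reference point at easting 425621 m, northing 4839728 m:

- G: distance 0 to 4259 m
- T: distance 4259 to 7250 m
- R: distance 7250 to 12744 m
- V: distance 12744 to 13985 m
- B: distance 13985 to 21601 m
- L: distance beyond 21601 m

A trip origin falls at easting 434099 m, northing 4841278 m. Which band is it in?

R

Distance = √((434099−425621)² + (4841278−4839728)²) = √(71876484.000 + 2402500.000) = 8618.526 m.
7250 ≤ 8618.526 < 12744 → R.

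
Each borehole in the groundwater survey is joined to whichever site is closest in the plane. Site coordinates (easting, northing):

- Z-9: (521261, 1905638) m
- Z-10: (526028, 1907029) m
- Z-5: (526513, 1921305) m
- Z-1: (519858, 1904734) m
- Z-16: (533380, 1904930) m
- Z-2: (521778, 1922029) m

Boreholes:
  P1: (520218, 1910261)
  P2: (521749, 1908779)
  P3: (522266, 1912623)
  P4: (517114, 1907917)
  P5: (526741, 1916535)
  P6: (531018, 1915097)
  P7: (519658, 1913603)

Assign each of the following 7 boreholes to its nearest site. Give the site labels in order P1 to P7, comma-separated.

Z-9, Z-9, Z-10, Z-1, Z-5, Z-5, Z-9

P1 → Z-9 (d²=22459978.00)
P2 → Z-9 (d²=10104025.00)
P3 → Z-10 (d²=45445480.00)
P4 → Z-1 (d²=17661025.00)
P5 → Z-5 (d²=22804884.00)
P6 → Z-5 (d²=58834289.00)
P7 → Z-9 (d²=66010834.00)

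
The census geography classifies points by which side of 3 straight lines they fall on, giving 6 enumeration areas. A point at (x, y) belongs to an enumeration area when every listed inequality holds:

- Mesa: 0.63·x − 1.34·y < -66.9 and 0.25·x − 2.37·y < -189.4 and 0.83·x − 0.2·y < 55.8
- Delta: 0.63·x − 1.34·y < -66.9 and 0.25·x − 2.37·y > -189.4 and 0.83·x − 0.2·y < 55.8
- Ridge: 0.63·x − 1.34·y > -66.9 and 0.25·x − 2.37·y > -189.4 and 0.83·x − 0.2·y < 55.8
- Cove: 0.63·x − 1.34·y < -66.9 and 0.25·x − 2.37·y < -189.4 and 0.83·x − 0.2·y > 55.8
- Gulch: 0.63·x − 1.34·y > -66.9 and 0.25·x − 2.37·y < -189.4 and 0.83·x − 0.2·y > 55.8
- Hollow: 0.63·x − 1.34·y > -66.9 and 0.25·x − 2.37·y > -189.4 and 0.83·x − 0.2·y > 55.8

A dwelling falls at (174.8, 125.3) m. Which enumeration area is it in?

Gulch

0.63·174.8 − 1.34·125.3 = -57.778, which is > -66.9
0.25·174.8 − 2.37·125.3 = -253.261, which is < -189.4
0.83·174.8 − 0.2·125.3 = 120.024, which is > 55.8
This sign pattern matches Gulch.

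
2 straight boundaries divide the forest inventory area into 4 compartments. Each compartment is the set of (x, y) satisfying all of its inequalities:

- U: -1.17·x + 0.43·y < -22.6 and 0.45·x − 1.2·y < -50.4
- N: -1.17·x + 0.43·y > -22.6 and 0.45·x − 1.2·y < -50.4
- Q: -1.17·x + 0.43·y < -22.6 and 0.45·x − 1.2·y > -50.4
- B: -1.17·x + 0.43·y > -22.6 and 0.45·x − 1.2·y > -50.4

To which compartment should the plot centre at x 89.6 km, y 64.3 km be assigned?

Q

-1.17·89.6 + 0.43·64.3 = -77.183, which is < -22.6
0.45·89.6 − 1.2·64.3 = -36.840, which is > -50.4
This sign pattern matches Q.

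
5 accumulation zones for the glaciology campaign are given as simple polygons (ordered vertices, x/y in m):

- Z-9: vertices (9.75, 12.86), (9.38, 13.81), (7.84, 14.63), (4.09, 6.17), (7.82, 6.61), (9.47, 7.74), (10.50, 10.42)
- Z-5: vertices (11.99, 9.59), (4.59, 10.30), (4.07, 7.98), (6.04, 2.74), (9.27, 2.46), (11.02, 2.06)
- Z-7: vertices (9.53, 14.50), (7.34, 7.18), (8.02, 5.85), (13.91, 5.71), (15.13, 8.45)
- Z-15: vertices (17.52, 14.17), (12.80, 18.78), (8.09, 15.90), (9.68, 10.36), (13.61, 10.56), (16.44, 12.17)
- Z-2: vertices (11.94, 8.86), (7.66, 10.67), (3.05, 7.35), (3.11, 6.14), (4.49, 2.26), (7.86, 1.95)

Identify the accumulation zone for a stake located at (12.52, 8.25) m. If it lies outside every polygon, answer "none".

Z-7

Cast a ray rightward from (12.52, 8.25). For each polygon, the edges (by vertex number in listed order) whose endpoints lie on opposite sides of y = 8.25, where each meets that height, and whether that is right or left of the point:
Z-9: 3–4 at x≈5.012 (left), 6–7 at x≈9.666 (left) → 0 crossings.
Z-5: 2–3 at x≈4.131 (left), 6–1 at x≈11.817 (left) → 0 crossings.
Z-7: 1–2 at x≈7.660 (left), 4–5 at x≈15.041 (right) → 1 crossing.
Z-15: no edge straddles that height → 0 crossings.
Z-2: 2–3 at x≈4.300 (left), 6–1 at x≈11.580 (left) → 0 crossings.
Only Z-7 has an odd count, so the point is inside Z-7.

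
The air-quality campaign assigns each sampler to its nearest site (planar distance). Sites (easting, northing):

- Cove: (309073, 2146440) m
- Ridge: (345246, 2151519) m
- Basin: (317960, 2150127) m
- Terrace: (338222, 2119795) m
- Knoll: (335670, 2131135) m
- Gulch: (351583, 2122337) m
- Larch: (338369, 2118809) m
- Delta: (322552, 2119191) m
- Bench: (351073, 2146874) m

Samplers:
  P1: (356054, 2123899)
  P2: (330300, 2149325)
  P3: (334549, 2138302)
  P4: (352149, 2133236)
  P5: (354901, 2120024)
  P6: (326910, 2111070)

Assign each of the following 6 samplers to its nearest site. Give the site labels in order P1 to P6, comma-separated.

Gulch, Basin, Knoll, Gulch, Gulch, Delta

P1 → Gulch (d²=22429685.00)
P2 → Basin (d²=152918804.00)
P3 → Knoll (d²=52622530.00)
P4 → Gulch (d²=119108557.00)
P5 → Gulch (d²=16359093.00)
P6 → Delta (d²=84942805.00)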